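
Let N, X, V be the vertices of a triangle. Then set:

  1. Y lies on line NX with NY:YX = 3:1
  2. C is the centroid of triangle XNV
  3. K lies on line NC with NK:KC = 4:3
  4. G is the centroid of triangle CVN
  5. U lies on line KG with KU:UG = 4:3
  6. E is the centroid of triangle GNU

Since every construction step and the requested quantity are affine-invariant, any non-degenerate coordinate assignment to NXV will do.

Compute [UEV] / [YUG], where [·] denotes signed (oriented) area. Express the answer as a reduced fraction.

[UEV]:[YUG] = 67/72

Assign N = (0, 0), X = (1, 0), V = (0, 1) — the answer is frame-independent, so this choice is without loss of generality.
1. Y lies on line NX with NY:YX = 3:1 ⇒ Y = (3/4, 0)
2. C is the centroid of triangle XNV ⇒ C = (1/3, 1/3)
3. K lies on line NC with NK:KC = 4:3 ⇒ K = (4/21, 4/21)
4. G is the centroid of triangle CVN ⇒ G = (1/9, 4/9)
5. U lies on line KG with KU:UG = 4:3 ⇒ U = (64/441, 148/441)
6. E is the centroid of triangle GNU ⇒ E = (113/1323, 344/1323)
2·[UEV] = -67/1323, 2·[YUG] = -8/147
[UEV]:[YUG] = -67/1323:-8/147 = 67/72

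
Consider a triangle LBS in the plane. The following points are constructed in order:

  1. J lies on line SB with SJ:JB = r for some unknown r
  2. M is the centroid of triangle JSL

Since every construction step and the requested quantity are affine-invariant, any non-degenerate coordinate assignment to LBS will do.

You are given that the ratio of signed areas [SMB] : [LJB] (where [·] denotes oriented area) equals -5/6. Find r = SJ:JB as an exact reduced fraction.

Work in coordinates with L = (0, 0), B = (1, 0), S = (0, 1).
1. With SJ:JB = r, write λ = r/(r+1) so J = S + λ·(B−S); J is affine-linear in λ
2. M is the centroid of triangle JSL ⇒ M is an affine combination of earlier points and hence also affine-linear in λ
Every point depending on J is an affine combination of J and λ-independent points, so each such coordinate is linear in λ; the λ² term in each signed area is a multiple of (B−S)×(B−S) = 0, so 2·[SMB] and 2·[LJB] are each linear in λ. Evaluating at λ=0 and λ=1:
  2·[SMB] = 1/3,   2·[LJB] = λ − 1
So [SMB]:[LJB] = (1/3) / (λ − 1). Setting this equal to -5/6:
  1/3 = -5/6·(λ − 1)  ⇒  λ = 3/5
Then r = λ/(1−λ) = (3/5)/(2/5) = 3/2. Check: with r = 3/2, J = (3/5, 2/5) and [SMB]:[LJB] = -5/6 as required.

r = 3/2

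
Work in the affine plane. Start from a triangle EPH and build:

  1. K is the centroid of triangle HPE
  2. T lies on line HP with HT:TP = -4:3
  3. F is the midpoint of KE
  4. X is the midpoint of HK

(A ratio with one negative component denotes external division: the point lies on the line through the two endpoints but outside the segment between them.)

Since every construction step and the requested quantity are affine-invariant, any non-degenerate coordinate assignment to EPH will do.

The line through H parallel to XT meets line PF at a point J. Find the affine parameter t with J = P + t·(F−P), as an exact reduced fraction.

t = -2/29

Work in coordinates with E = (0, 0), P = (1, 0), H = (0, 1).
1. K is the centroid of triangle HPE ⇒ K = (1/3, 1/3)
2. T lies on line HP with HT:TP = -4:3 ⇒ T = (4, -3)
3. F is the midpoint of KE ⇒ F = (1/6, 1/6)
4. X is the midpoint of HK ⇒ X = (1/6, 2/3)
through H parallel to XT: direction (23/6, -11/3); meets PF at J = (92/87, -1/87)
J = P + t·(F−P) with t = -2/29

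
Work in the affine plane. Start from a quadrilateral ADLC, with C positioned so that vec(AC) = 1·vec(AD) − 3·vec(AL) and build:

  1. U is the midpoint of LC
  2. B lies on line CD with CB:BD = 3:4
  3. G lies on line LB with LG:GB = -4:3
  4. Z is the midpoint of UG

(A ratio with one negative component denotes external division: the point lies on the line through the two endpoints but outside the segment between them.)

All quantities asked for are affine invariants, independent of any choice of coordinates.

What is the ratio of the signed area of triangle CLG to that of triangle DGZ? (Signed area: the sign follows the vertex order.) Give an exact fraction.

[CLG]:[DGZ] = 48/37

Assign A = (0, 0), D = (1, 0), L = (0, 1), C = (1, -3) — the answer is frame-independent, so this choice is without loss of generality.
1. U is the midpoint of LC ⇒ U = (1/2, -1)
2. B lies on line CD with CB:BD = 3:4 ⇒ B = (1, -12/7)
3. G lies on line LB with LG:GB = -4:3 ⇒ G = (4, -69/7)
4. Z is the midpoint of UG ⇒ Z = (9/4, -38/7)
2·[CLG] = -36/7, 2·[DGZ] = -111/28
[CLG]:[DGZ] = -36/7:-111/28 = 48/37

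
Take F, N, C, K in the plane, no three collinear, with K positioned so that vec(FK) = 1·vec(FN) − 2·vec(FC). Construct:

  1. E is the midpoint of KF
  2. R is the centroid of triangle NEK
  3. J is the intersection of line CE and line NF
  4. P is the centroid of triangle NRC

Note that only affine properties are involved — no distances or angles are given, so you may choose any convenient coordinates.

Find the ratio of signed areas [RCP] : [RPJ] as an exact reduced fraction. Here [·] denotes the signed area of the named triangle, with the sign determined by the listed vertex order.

Set F = (0, 0), N = (1, 0), C = (0, 1), K = (1, -2); any affine frame gives the same invariant.
1. E is the midpoint of KF ⇒ E = (1/2, -1)
2. R is the centroid of triangle NEK ⇒ R = (5/6, -1)
3. J is the intersection of line CE and line NF ⇒ J = (1/4, 0)
4. P is the centroid of triangle NRC ⇒ P = (11/18, 0)
2·[RCP] = -7/18, 2·[RPJ] = 13/36
[RCP]:[RPJ] = -7/18:13/36 = -14/13

[RCP]:[RPJ] = -14/13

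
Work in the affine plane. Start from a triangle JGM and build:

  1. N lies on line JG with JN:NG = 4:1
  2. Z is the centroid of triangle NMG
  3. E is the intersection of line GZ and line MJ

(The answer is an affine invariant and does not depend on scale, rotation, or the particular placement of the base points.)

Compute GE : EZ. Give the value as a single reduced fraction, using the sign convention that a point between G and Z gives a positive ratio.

GE:EZ = -5/3

Assign J = (0, 0), G = (1, 0), M = (0, 1) — the answer is frame-independent, so this choice is without loss of generality.
1. N lies on line JG with JN:NG = 4:1 ⇒ N = (4/5, 0)
2. Z is the centroid of triangle NMG ⇒ Z = (3/5, 1/3)
3. E is the intersection of line GZ and line MJ ⇒ E = (0, 5/6)
E = G + t·(Z−G) with t = 5/2, so GE:EZ = t:(1−t) = 5/2:-3/2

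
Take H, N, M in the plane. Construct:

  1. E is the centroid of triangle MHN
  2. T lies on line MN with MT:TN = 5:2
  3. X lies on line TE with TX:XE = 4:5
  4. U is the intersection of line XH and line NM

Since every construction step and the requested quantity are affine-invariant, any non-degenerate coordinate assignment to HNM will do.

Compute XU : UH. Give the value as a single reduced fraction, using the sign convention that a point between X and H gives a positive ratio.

Assign H = (0, 0), N = (1, 0), M = (0, 1) — the answer is frame-independent, so this choice is without loss of generality.
1. E is the centroid of triangle MHN ⇒ E = (1/3, 1/3)
2. T lies on line MN with MT:TN = 5:2 ⇒ T = (5/7, 2/7)
3. X lies on line TE with TX:XE = 4:5 ⇒ X = (103/189, 58/189)
4. U is the intersection of line XH and line NM ⇒ U = (103/161, 58/161)
U = X + t·(H−X) with t = -4/23, so XU:UH = t:(1−t) = -4/23:27/23

XU:UH = -4/27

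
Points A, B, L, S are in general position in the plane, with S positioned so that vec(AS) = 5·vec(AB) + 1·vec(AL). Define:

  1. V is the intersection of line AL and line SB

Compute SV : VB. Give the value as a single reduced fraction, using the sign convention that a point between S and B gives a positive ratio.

Choose coordinates A = (0, 0), B = (1, 0), L = (0, 1), S = (5, 1).
1. V is the intersection of line AL and line SB ⇒ V = (0, -1/4)
V = S + t·(B−S) with t = 5/4, so SV:VB = t:(1−t) = 5/4:-1/4

SV:VB = -5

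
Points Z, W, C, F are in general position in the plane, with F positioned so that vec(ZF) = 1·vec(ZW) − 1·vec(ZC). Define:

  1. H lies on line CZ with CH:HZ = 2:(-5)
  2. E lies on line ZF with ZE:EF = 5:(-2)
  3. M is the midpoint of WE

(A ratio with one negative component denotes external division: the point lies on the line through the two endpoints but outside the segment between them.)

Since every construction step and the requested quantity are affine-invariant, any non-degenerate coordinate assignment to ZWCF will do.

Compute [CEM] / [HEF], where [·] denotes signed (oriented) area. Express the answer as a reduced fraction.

Assign Z = (0, 0), W = (1, 0), C = (0, 1), F = (1, -1) — the answer is frame-independent, so this choice is without loss of generality.
1. H lies on line CZ with CH:HZ = 2:(-5) ⇒ H = (0, 5/3)
2. E lies on line ZF with ZE:EF = 5:(-2) ⇒ E = (5/3, -5/3)
3. M is the midpoint of WE ⇒ M = (4/3, -5/6)
2·[CEM] = 1/2, 2·[HEF] = -10/9
[CEM]:[HEF] = 1/2:-10/9 = -9/20

[CEM]:[HEF] = -9/20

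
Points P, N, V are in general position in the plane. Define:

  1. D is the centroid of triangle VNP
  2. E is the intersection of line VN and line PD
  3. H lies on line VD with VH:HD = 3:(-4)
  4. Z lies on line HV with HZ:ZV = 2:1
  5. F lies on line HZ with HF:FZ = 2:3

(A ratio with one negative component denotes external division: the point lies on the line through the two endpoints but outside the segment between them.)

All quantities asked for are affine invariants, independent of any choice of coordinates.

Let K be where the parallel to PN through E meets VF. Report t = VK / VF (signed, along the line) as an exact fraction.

Set P = (0, 0), N = (1, 0), V = (0, 1); any affine frame gives the same invariant.
1. D is the centroid of triangle VNP ⇒ D = (1/3, 1/3)
2. E is the intersection of line VN and line PD ⇒ E = (1/2, 1/2)
3. H lies on line VD with VH:HD = 3:(-4) ⇒ H = (-1, 3)
4. Z lies on line HV with HZ:ZV = 2:1 ⇒ Z = (-1/3, 5/3)
5. F lies on line HZ with HF:FZ = 2:3 ⇒ F = (-11/15, 37/15)
through E parallel to PN: direction (1, 0); meets VF at K = (1/4, 1/2)
K = V + t·(F−V) with t = -15/44

t = -15/44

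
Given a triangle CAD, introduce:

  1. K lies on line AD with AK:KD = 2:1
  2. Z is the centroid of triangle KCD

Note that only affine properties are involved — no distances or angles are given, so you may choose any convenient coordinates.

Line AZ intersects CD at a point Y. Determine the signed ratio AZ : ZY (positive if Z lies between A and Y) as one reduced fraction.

AZ:ZY = 8

Assign C = (0, 0), A = (1, 0), D = (0, 1) — the answer is frame-independent, so this choice is without loss of generality.
1. K lies on line AD with AK:KD = 2:1 ⇒ K = (1/3, 2/3)
2. Z is the centroid of triangle KCD ⇒ Z = (1/9, 5/9)
line AZ meets CD at Y = (0, 5/8)
Z = A + t·(Y−A) with t = 8/9, so AZ:ZY = 8/9:1/9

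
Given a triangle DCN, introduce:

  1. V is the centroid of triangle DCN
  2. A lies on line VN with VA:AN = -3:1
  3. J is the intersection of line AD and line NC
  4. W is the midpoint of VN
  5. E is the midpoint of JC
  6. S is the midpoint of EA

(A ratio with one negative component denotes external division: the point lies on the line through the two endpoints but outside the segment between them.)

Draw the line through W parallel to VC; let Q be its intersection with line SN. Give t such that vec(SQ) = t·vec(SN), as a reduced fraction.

Assign D = (0, 0), C = (1, 0), N = (0, 1) — the answer is frame-independent, so this choice is without loss of generality.
1. V is the centroid of triangle DCN ⇒ V = (1/3, 1/3)
2. A lies on line VN with VA:AN = -3:1 ⇒ A = (-1/6, 4/3)
3. J is the intersection of line AD and line NC ⇒ J = (-1/7, 8/7)
4. W is the midpoint of VN ⇒ W = (1/6, 2/3)
5. E is the midpoint of JC ⇒ E = (3/7, 4/7)
6. S is the midpoint of EA ⇒ S = (11/84, 20/21)
through W parallel to VC: direction (2/3, -1/3); meets SN at Q = (-11/6, 5/3)
Q = S + t·(N−S) with t = 15

t = 15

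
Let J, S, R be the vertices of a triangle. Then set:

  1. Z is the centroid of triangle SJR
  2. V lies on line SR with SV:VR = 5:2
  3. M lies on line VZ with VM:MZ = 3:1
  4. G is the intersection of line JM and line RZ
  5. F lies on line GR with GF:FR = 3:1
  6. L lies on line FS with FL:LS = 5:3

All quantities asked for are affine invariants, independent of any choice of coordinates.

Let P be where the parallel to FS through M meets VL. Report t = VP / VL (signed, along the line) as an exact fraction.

Work in coordinates with J = (0, 0), S = (1, 0), R = (0, 1).
1. Z is the centroid of triangle SJR ⇒ Z = (1/3, 1/3)
2. V lies on line SR with SV:VR = 5:2 ⇒ V = (2/7, 5/7)
3. M lies on line VZ with VM:MZ = 3:1 ⇒ M = (9/28, 3/7)
4. G is the intersection of line JM and line RZ ⇒ G = (3/10, 2/5)
5. F lies on line GR with GF:FR = 3:1 ⇒ F = (3/40, 17/20)
6. L lies on line FS with FL:LS = 5:3 ⇒ L = (209/320, 51/160)
through M parallel to FS: direction (37/40, -17/20); meets VL at P = (127013/67200, -34033/33600)
P = V + t·(L−V) with t = 131/30

t = 131/30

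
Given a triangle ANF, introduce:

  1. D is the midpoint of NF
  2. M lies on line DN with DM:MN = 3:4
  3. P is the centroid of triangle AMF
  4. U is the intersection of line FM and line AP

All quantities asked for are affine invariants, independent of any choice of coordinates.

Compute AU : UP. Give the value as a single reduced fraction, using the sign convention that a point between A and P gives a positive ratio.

Choose coordinates A = (0, 0), N = (1, 0), F = (0, 1).
1. D is the midpoint of NF ⇒ D = (1/2, 1/2)
2. M lies on line DN with DM:MN = 3:4 ⇒ M = (5/7, 2/7)
3. P is the centroid of triangle AMF ⇒ P = (5/21, 3/7)
4. U is the intersection of line FM and line AP ⇒ U = (5/14, 9/14)
U = A + t·(P−A) with t = 3/2, so AU:UP = t:(1−t) = 3/2:-1/2

AU:UP = -3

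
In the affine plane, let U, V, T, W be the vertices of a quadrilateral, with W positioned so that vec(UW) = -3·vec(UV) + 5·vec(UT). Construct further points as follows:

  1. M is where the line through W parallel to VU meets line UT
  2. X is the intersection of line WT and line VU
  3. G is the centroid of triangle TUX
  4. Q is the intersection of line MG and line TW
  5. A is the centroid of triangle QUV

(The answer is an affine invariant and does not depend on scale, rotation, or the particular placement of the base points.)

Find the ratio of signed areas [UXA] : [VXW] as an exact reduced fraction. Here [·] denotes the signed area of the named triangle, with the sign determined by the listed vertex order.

Assign U = (0, 0), V = (1, 0), T = (0, 1), W = (-3, 5) — the answer is frame-independent, so this choice is without loss of generality.
1. M is where the line through W parallel to VU meets line UT ⇒ M = (0, 5)
2. X is the intersection of line WT and line VU ⇒ X = (3/4, 0)
3. G is the centroid of triangle TUX ⇒ G = (1/4, 1/3)
4. Q is the intersection of line MG and line TW ⇒ Q = (3/13, 9/13)
5. A is the centroid of triangle QUV ⇒ A = (16/39, 3/13)
2·[UXA] = 9/52, 2·[VXW] = -5/4
[UXA]:[VXW] = 9/52:-5/4 = -9/65

[UXA]:[VXW] = -9/65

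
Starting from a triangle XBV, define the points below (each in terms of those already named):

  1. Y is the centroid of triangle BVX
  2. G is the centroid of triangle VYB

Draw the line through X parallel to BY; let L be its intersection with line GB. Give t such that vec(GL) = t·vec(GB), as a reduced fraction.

Set X = (0, 0), B = (1, 0), V = (0, 1); any affine frame gives the same invariant.
1. Y is the centroid of triangle BVX ⇒ Y = (1/3, 1/3)
2. G is the centroid of triangle VYB ⇒ G = (4/9, 4/9)
through X parallel to BY: direction (-2/3, 1/3); meets GB at L = (8/3, -4/3)
L = G + t·(B−G) with t = 4

t = 4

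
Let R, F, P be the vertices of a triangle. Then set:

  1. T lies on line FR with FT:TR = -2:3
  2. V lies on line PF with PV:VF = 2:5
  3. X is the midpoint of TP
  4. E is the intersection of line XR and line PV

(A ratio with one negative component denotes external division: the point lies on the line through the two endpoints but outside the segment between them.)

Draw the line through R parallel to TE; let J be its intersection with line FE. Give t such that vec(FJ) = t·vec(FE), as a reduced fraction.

Work in coordinates with R = (0, 0), F = (1, 0), P = (0, 1).
1. T lies on line FR with FT:TR = -2:3 ⇒ T = (3, 0)
2. V lies on line PF with PV:VF = 2:5 ⇒ V = (2/7, 5/7)
3. X is the midpoint of TP ⇒ X = (3/2, 1/2)
4. E is the intersection of line XR and line PV ⇒ E = (3/4, 1/4)
through R parallel to TE: direction (-9/4, 1/4); meets FE at J = (9/8, -1/8)
J = F + t·(E−F) with t = -1/2

t = -1/2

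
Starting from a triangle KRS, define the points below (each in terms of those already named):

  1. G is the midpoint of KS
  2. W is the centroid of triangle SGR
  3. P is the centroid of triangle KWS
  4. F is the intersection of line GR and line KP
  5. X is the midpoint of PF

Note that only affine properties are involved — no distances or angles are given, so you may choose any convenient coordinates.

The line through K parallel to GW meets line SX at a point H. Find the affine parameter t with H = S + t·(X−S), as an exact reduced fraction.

Work in coordinates with K = (0, 0), R = (1, 0), S = (0, 1).
1. G is the midpoint of KS ⇒ G = (0, 1/2)
2. W is the centroid of triangle SGR ⇒ W = (1/3, 1/2)
3. P is the centroid of triangle KWS ⇒ P = (1/9, 1/2)
4. F is the intersection of line GR and line KP ⇒ F = (1/10, 9/20)
5. X is the midpoint of PF ⇒ X = (19/180, 19/40)
through K parallel to GW: direction (1/3, 0); meets SX at H = (38/189, 0)
H = S + t·(X−S) with t = 40/21

t = 40/21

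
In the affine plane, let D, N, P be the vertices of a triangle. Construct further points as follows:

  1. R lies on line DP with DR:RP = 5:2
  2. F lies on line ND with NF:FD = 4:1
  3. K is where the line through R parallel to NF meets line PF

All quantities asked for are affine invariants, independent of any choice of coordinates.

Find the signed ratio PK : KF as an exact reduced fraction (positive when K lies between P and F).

PK:KF = 2/5

Work in coordinates with D = (0, 0), N = (1, 0), P = (0, 1).
1. R lies on line DP with DR:RP = 5:2 ⇒ R = (0, 5/7)
2. F lies on line ND with NF:FD = 4:1 ⇒ F = (1/5, 0)
3. K is where the line through R parallel to NF meets line PF ⇒ K = (2/35, 5/7)
K = P + t·(F−P) with t = 2/7, so PK:KF = t:(1−t) = 2/7:5/7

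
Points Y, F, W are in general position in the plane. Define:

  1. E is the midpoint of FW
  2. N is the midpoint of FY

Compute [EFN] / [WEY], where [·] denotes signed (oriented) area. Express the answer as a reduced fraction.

[EFN]:[WEY] = 1/2

Work in coordinates with Y = (0, 0), F = (1, 0), W = (0, 1).
1. E is the midpoint of FW ⇒ E = (1/2, 1/2)
2. N is the midpoint of FY ⇒ N = (1/2, 0)
2·[EFN] = -1/4, 2·[WEY] = -1/2
[EFN]:[WEY] = -1/4:-1/2 = 1/2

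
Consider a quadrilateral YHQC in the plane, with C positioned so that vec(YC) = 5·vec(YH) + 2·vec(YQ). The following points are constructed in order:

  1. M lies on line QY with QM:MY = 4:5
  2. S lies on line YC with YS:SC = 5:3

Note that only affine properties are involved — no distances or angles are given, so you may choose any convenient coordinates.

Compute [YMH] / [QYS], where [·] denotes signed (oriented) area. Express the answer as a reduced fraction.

Work in coordinates with Y = (0, 0), H = (1, 0), Q = (0, 1), C = (5, 2).
1. M lies on line QY with QM:MY = 4:5 ⇒ M = (0, 5/9)
2. S lies on line YC with YS:SC = 5:3 ⇒ S = (25/8, 5/4)
2·[YMH] = -5/9, 2·[QYS] = 25/8
[YMH]:[QYS] = -5/9:25/8 = -8/45

[YMH]:[QYS] = -8/45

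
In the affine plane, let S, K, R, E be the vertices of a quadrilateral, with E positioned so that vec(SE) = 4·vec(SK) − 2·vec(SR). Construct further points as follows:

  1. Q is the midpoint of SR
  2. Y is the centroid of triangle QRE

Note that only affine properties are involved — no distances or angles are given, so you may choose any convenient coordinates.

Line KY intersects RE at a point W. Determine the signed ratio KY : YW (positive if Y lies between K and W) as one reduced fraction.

Work in coordinates with S = (0, 0), K = (1, 0), R = (0, 1), E = (4, -2).
1. Q is the midpoint of SR ⇒ Q = (0, 1/2)
2. Y is the centroid of triangle QRE ⇒ Y = (4/3, -1/6)
line KY meets RE at W = (2, -1/2)
Y = K + t·(W−K) with t = 1/3, so KY:YW = 1/3:2/3

KY:YW = 1/2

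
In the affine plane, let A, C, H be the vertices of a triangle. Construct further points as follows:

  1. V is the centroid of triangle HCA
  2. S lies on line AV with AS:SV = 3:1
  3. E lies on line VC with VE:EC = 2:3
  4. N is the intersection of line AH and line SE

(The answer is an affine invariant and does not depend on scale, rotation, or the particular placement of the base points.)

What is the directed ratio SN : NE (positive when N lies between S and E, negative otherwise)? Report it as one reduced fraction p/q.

SN:NE = -5/12

Choose coordinates A = (0, 0), C = (1, 0), H = (0, 1).
1. V is the centroid of triangle HCA ⇒ V = (1/3, 1/3)
2. S lies on line AV with AS:SV = 3:1 ⇒ S = (1/4, 1/4)
3. E lies on line VC with VE:EC = 2:3 ⇒ E = (3/5, 1/5)
4. N is the intersection of line AH and line SE ⇒ N = (0, 2/7)
N = S + t·(E−S) with t = -5/7, so SN:NE = t:(1−t) = -5/7:12/7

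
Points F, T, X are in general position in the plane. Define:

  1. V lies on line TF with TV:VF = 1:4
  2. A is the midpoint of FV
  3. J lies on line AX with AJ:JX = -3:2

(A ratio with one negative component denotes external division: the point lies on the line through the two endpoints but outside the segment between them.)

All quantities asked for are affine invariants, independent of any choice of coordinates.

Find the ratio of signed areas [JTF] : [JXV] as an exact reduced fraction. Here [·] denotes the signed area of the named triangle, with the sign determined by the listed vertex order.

[JTF]:[JXV] = -15/4

Assign F = (0, 0), T = (1, 0), X = (0, 1) — the answer is frame-independent, so this choice is without loss of generality.
1. V lies on line TF with TV:VF = 1:4 ⇒ V = (4/5, 0)
2. A is the midpoint of FV ⇒ A = (2/5, 0)
3. J lies on line AX with AJ:JX = -3:2 ⇒ J = (-4/5, 3)
2·[JTF] = -3, 2·[JXV] = 4/5
[JTF]:[JXV] = -3:4/5 = -15/4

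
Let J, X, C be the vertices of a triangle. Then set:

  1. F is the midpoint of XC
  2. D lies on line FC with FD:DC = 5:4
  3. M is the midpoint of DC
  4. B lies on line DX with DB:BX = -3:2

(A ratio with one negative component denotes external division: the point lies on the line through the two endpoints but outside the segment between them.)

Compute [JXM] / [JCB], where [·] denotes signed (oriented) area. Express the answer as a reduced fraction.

Work in coordinates with J = (0, 0), X = (1, 0), C = (0, 1).
1. F is the midpoint of XC ⇒ F = (1/2, 1/2)
2. D lies on line FC with FD:DC = 5:4 ⇒ D = (2/9, 7/9)
3. M is the midpoint of DC ⇒ M = (1/9, 8/9)
4. B lies on line DX with DB:BX = -3:2 ⇒ B = (23/9, -14/9)
2·[JXM] = 8/9, 2·[JCB] = -23/9
[JXM]:[JCB] = 8/9:-23/9 = -8/23

[JXM]:[JCB] = -8/23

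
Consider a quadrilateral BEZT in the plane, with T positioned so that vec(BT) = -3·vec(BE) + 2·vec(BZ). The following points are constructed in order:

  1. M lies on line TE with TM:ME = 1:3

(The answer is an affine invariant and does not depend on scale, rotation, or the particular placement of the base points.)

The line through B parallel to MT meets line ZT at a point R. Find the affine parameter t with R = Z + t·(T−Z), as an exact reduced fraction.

Set B = (0, 0), E = (1, 0), Z = (0, 1), T = (-3, 2); any affine frame gives the same invariant.
1. M lies on line TE with TM:ME = 1:3 ⇒ M = (-2, 3/2)
through B parallel to MT: direction (-1, 1/2); meets ZT at R = (-6, 3)
R = Z + t·(T−Z) with t = 2

t = 2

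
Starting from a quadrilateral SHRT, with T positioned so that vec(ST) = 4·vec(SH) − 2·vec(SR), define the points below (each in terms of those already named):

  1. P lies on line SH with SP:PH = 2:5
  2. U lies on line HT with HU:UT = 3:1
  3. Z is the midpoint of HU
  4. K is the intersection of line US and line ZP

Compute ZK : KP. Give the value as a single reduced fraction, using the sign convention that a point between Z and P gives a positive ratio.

ZK:KP = -7/4

Work in coordinates with S = (0, 0), H = (1, 0), R = (0, 1), T = (4, -2).
1. P lies on line SH with SP:PH = 2:5 ⇒ P = (2/7, 0)
2. U lies on line HT with HU:UT = 3:1 ⇒ U = (13/4, -3/2)
3. Z is the midpoint of HU ⇒ Z = (17/8, -3/4)
4. K is the intersection of line US and line ZP ⇒ K = (-13/6, 1)
K = Z + t·(P−Z) with t = 7/3, so ZK:KP = t:(1−t) = 7/3:-4/3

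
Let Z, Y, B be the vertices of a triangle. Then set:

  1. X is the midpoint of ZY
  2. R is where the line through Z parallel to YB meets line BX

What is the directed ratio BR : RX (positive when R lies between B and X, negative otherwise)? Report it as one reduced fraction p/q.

Choose coordinates Z = (0, 0), Y = (1, 0), B = (0, 1).
1. X is the midpoint of ZY ⇒ X = (1/2, 0)
2. R is where the line through Z parallel to YB meets line BX ⇒ R = (1, -1)
R = B + t·(X−B) with t = 2, so BR:RX = t:(1−t) = 2:-1

BR:RX = -2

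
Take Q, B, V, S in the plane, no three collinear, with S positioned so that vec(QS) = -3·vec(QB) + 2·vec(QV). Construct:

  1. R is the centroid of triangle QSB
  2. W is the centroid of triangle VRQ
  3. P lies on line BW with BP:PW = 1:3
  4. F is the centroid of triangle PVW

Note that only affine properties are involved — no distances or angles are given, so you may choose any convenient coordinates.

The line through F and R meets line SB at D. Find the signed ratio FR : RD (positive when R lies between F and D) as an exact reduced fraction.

FR:RD = -67/36

Work in coordinates with Q = (0, 0), B = (1, 0), V = (0, 1), S = (-3, 2).
1. R is the centroid of triangle QSB ⇒ R = (-2/3, 2/3)
2. W is the centroid of triangle VRQ ⇒ W = (-2/9, 5/9)
3. P lies on line BW with BP:PW = 1:3 ⇒ P = (25/36, 5/36)
4. F is the centroid of triangle PVW ⇒ F = (17/108, 61/108)
line FR meets SB at D = (-15/67, 41/67)
R = F + t·(D−F) with t = 67/31, so FR:RD = 67/31:-36/31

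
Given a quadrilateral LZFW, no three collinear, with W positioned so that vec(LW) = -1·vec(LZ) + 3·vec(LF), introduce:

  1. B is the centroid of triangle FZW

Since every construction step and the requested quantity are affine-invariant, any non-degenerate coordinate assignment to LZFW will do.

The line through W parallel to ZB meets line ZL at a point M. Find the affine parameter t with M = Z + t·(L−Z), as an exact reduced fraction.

Work in coordinates with L = (0, 0), Z = (1, 0), F = (0, 1), W = (-1, 3).
1. B is the centroid of triangle FZW ⇒ B = (0, 4/3)
through W parallel to ZB: direction (-1, 4/3); meets ZL at M = (5/4, 0)
M = Z + t·(L−Z) with t = -1/4

t = -1/4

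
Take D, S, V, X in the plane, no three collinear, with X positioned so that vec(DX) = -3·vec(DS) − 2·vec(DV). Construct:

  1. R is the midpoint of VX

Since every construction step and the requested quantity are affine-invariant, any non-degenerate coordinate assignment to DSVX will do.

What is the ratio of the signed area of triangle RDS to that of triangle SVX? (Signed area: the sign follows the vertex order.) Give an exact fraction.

Work in coordinates with D = (0, 0), S = (1, 0), V = (0, 1), X = (-3, -2).
1. R is the midpoint of VX ⇒ R = (-3/2, -1/2)
2·[RDS] = -1/2, 2·[SVX] = 6
[RDS]:[SVX] = -1/2:6 = -1/12

[RDS]:[SVX] = -1/12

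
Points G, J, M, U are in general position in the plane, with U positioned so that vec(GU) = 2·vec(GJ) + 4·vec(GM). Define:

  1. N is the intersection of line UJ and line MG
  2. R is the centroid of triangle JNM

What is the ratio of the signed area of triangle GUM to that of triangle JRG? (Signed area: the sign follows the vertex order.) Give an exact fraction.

[GUM]:[JRG] = -2

Work in coordinates with G = (0, 0), J = (1, 0), M = (0, 1), U = (2, 4).
1. N is the intersection of line UJ and line MG ⇒ N = (0, -4)
2. R is the centroid of triangle JNM ⇒ R = (1/3, -1)
2·[GUM] = 2, 2·[JRG] = -1
[GUM]:[JRG] = 2:-1 = -2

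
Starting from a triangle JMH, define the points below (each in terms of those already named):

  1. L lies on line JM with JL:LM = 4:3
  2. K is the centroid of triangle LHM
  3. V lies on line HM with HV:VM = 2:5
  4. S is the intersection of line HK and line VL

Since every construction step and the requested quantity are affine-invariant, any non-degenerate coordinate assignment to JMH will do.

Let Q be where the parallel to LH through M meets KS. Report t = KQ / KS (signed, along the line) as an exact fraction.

t = -6

Assign J = (0, 0), M = (1, 0), H = (0, 1) — the answer is frame-independent, so this choice is without loss of generality.
1. L lies on line JM with JL:LM = 4:3 ⇒ L = (4/7, 0)
2. K is the centroid of triangle LHM ⇒ K = (11/21, 1/3)
3. V lies on line HM with HV:VM = 2:5 ⇒ V = (2/7, 5/7)
4. S is the intersection of line HK and line VL ⇒ S = (22/63, 5/9)
through M parallel to LH: direction (-4/7, 1); meets KS at Q = (11/7, -1)
Q = K + t·(S−K) with t = -6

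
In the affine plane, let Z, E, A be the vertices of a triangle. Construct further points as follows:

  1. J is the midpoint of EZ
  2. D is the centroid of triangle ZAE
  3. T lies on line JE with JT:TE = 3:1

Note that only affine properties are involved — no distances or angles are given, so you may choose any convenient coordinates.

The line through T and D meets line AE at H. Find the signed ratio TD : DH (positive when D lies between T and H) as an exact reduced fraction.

Choose coordinates Z = (0, 0), E = (1, 0), A = (0, 1).
1. J is the midpoint of EZ ⇒ J = (1/2, 0)
2. D is the centroid of triangle ZAE ⇒ D = (1/3, 1/3)
3. T lies on line JE with JT:TE = 3:1 ⇒ T = (7/8, 0)
line TD meets AE at H = (6/5, -1/5)
D = T + t·(H−T) with t = -5/3, so TD:DH = -5/3:8/3

TD:DH = -5/8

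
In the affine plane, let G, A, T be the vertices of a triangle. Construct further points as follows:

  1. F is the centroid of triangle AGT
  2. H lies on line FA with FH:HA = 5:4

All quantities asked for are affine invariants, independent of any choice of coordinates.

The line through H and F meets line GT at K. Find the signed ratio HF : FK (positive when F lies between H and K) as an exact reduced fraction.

HF:FK = 10/9

Assign G = (0, 0), A = (1, 0), T = (0, 1) — the answer is frame-independent, so this choice is without loss of generality.
1. F is the centroid of triangle AGT ⇒ F = (1/3, 1/3)
2. H lies on line FA with FH:HA = 5:4 ⇒ H = (19/27, 4/27)
line HF meets GT at K = (0, 1/2)
F = H + t·(K−H) with t = 10/19, so HF:FK = 10/19:9/19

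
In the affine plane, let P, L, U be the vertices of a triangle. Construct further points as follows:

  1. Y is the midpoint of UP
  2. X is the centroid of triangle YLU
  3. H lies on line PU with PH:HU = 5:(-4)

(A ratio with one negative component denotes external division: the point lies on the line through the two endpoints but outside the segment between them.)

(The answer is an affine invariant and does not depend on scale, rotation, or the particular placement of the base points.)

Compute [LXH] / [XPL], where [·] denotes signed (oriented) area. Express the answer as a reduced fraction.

Set P = (0, 0), L = (1, 0), U = (0, 1); any affine frame gives the same invariant.
1. Y is the midpoint of UP ⇒ Y = (0, 1/2)
2. X is the centroid of triangle YLU ⇒ X = (1/3, 1/2)
3. H lies on line PU with PH:HU = 5:(-4) ⇒ H = (0, 5)
2·[LXH] = -17/6, 2·[XPL] = 1/2
[LXH]:[XPL] = -17/6:1/2 = -17/3

[LXH]:[XPL] = -17/3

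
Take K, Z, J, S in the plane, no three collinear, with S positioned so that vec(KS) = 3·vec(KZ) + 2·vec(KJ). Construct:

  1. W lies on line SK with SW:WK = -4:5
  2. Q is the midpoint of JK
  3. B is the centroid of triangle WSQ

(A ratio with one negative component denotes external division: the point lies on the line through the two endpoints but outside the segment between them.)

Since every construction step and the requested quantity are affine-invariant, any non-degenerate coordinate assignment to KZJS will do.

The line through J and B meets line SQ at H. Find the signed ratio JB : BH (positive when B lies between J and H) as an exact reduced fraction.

JB:BH = -1/4

Set K = (0, 0), Z = (1, 0), J = (0, 1), S = (3, 2); any affine frame gives the same invariant.
1. W lies on line SK with SW:WK = -4:5 ⇒ W = (15, 10)
2. Q is the midpoint of JK ⇒ Q = (0, 1/2)
3. B is the centroid of triangle WSQ ⇒ B = (6, 25/6)
line JB meets SQ at H = (-18, -17/2)
B = J + t·(H−J) with t = -1/3, so JB:BH = -1/3:4/3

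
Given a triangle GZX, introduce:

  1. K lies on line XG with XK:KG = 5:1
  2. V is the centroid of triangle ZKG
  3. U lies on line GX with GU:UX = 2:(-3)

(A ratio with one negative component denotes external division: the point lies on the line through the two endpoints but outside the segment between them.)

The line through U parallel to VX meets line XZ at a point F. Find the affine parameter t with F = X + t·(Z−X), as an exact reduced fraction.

t = -18/11

Choose coordinates G = (0, 0), Z = (1, 0), X = (0, 1).
1. K lies on line XG with XK:KG = 5:1 ⇒ K = (0, 1/6)
2. V is the centroid of triangle ZKG ⇒ V = (1/3, 1/18)
3. U lies on line GX with GU:UX = 2:(-3) ⇒ U = (0, -2)
through U parallel to VX: direction (-1/3, 17/18); meets XZ at F = (-18/11, 29/11)
F = X + t·(Z−X) with t = -18/11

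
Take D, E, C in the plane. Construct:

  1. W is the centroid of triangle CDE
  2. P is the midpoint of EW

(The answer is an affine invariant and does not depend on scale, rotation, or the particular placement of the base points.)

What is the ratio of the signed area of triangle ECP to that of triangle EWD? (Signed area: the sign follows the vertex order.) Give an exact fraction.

[ECP]:[EWD] = 1/2

Choose coordinates D = (0, 0), E = (1, 0), C = (0, 1).
1. W is the centroid of triangle CDE ⇒ W = (1/3, 1/3)
2. P is the midpoint of EW ⇒ P = (2/3, 1/6)
2·[ECP] = 1/6, 2·[EWD] = 1/3
[ECP]:[EWD] = 1/6:1/3 = 1/2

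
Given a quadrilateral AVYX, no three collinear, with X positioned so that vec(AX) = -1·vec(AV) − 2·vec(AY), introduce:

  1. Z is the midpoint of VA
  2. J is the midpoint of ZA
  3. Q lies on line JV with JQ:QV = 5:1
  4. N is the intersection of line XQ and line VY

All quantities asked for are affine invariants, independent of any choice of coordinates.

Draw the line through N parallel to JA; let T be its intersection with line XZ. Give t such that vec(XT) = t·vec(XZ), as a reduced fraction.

t = 32/31

Work in coordinates with A = (0, 0), V = (1, 0), Y = (0, 1), X = (-1, -2).
1. Z is the midpoint of VA ⇒ Z = (1/2, 0)
2. J is the midpoint of ZA ⇒ J = (1/4, 0)
3. Q lies on line JV with JQ:QV = 5:1 ⇒ Q = (7/8, 0)
4. N is the intersection of line XQ and line VY ⇒ N = (29/31, 2/31)
through N parallel to JA: direction (-1/4, 0); meets XZ at T = (17/31, 2/31)
T = X + t·(Z−X) with t = 32/31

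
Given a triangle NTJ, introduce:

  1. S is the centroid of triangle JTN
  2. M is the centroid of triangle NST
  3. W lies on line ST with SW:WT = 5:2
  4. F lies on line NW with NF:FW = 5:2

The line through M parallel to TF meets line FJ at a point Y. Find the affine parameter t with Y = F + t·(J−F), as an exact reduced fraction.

Work in coordinates with N = (0, 0), T = (1, 0), J = (0, 1).
1. S is the centroid of triangle JTN ⇒ S = (1/3, 1/3)
2. M is the centroid of triangle NST ⇒ M = (4/9, 1/9)
3. W lies on line ST with SW:WT = 5:2 ⇒ W = (17/21, 2/21)
4. F lies on line NW with NF:FW = 5:2 ⇒ F = (85/147, 10/147)
through M parallel to TF: direction (-62/147, 10/147); meets FJ at Y = (3230/5733, 527/5733)
Y = F + t·(J−F) with t = 1/39

t = 1/39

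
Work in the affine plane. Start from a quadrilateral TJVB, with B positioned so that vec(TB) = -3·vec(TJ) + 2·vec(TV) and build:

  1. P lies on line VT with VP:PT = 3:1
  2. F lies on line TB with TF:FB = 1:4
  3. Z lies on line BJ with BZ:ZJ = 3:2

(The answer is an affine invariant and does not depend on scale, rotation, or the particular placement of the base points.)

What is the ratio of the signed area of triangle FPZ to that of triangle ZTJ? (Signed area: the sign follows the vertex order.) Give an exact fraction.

Assign T = (0, 0), J = (1, 0), V = (0, 1), B = (-3, 2) — the answer is frame-independent, so this choice is without loss of generality.
1. P lies on line VT with VP:PT = 3:1 ⇒ P = (0, 1/4)
2. F lies on line TB with TF:FB = 1:4 ⇒ F = (-3/5, 2/5)
3. Z lies on line BJ with BZ:ZJ = 3:2 ⇒ Z = (-3/5, 4/5)
2·[FPZ] = 6/25, 2·[ZTJ] = 4/5
[FPZ]:[ZTJ] = 6/25:4/5 = 3/10

[FPZ]:[ZTJ] = 3/10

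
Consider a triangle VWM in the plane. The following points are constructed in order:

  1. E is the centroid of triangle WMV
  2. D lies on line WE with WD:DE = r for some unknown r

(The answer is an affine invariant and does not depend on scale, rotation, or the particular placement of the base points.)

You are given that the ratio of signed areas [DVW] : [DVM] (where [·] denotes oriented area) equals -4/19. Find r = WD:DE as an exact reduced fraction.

r = 4/5

Assign V = (0, 0), W = (1, 0), M = (0, 1) — the answer is frame-independent, so this choice is without loss of generality.
1. E is the centroid of triangle WMV ⇒ E = (1/3, 1/3)
2. With WD:DE = r, write λ = r/(r+1) so D = W + λ·(E−W); D is affine-linear in λ
Every point depending on D is an affine combination of D and λ-independent points, so each such coordinate is linear in λ; the λ² term in each signed area is a multiple of (E−W)×(E−W) = 0, so 2·[DVW] and 2·[DVM] are each linear in λ. Evaluating at λ=0 and λ=1:
  2·[DVW] = 1/3·λ,   2·[DVM] = 2/3·λ − 1
So [DVW]:[DVM] = (1/3·λ) / (2/3·λ − 1). Setting this equal to -4/19:
  1/3·λ = -4/19·(2/3·λ − 1)  ⇒  λ = 4/9
Then r = λ/(1−λ) = (4/9)/(5/9) = 4/5. Check: with r = 4/5, D = (19/27, 4/27) and [DVW]:[DVM] = -4/19 as required.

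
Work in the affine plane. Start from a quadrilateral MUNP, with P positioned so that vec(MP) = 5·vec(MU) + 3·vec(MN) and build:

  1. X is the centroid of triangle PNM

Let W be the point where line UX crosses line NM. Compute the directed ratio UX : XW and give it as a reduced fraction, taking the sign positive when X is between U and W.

Choose coordinates M = (0, 0), U = (1, 0), N = (0, 1), P = (5, 3).
1. X is the centroid of triangle PNM ⇒ X = (5/3, 4/3)
line UX meets NM at W = (0, -2)
X = U + t·(W−U) with t = -2/3, so UX:XW = -2/3:5/3

UX:XW = -2/5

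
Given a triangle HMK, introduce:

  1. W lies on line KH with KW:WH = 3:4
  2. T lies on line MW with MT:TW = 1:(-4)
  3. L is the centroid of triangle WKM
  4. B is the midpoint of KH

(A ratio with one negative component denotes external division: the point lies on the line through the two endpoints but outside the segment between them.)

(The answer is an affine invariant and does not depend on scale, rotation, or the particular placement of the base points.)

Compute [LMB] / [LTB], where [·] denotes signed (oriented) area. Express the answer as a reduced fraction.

Set H = (0, 0), M = (1, 0), K = (0, 1); any affine frame gives the same invariant.
1. W lies on line KH with KW:WH = 3:4 ⇒ W = (0, 4/7)
2. T lies on line MW with MT:TW = 1:(-4) ⇒ T = (4/3, -4/21)
3. L is the centroid of triangle WKM ⇒ L = (1/3, 11/21)
4. B is the midpoint of KH ⇒ B = (0, 1/2)
2·[LMB] = -4/21, 2·[LTB] = -11/42
[LMB]:[LTB] = -4/21:-11/42 = 8/11

[LMB]:[LTB] = 8/11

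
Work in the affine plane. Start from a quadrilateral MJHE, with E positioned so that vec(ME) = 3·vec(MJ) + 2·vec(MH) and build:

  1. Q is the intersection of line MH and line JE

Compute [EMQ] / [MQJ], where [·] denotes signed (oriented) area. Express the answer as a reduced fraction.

[EMQ]:[MQJ] = 3

Assign M = (0, 0), J = (1, 0), H = (0, 1), E = (3, 2) — the answer is frame-independent, so this choice is without loss of generality.
1. Q is the intersection of line MH and line JE ⇒ Q = (0, -1)
2·[EMQ] = 3, 2·[MQJ] = 1
[EMQ]:[MQJ] = 3:1 = 3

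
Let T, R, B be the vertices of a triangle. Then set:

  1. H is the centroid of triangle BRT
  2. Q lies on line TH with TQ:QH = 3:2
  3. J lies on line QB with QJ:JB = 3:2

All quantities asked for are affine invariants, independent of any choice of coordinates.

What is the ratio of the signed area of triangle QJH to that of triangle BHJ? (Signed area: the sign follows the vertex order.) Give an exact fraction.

[QJH]:[BHJ] = 3/2

Work in coordinates with T = (0, 0), R = (1, 0), B = (0, 1).
1. H is the centroid of triangle BRT ⇒ H = (1/3, 1/3)
2. Q lies on line TH with TQ:QH = 3:2 ⇒ Q = (1/5, 1/5)
3. J lies on line QB with QJ:JB = 3:2 ⇒ J = (2/25, 17/25)
2·[QJH] = -2/25, 2·[BHJ] = -4/75
[QJH]:[BHJ] = -2/25:-4/75 = 3/2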